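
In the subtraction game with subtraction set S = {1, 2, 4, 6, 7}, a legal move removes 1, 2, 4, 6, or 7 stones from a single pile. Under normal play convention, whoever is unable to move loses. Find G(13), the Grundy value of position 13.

G(0) = 0
G(1) = mex{0} = 1
G(2) = mex{1,0} = 2
G(3) = mex{2,1} = 0
G(4) = mex{0,2,0} = 1
G(5) = mex{1,0,1} = 2
G(6) = mex{2,1,2,0} = 3
G(7) = mex{3,2,0,1,0} = 4
G(8) = mex{4,3,1,2,1} = 0
G(9) = mex{0,4,2,0,2} = 1
G(10) = mex{1,0,3,1,0} = 2
G(11) = mex{2,1,4,2,1} = 0
G(12) = mex{0,2,0,3,2} = 1
G(13) = mex{1,0,1,4,3} = 2

2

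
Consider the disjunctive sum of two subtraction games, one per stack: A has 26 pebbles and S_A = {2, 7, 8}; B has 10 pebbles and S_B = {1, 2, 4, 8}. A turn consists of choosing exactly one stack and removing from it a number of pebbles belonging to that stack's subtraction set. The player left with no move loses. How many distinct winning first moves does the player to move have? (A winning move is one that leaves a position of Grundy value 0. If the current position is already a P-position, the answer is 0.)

0

Stack A, S = {2, 7, 8}:
n :  0  1  2  3  4  5  6  7  8  9 10 11 12 13 14 15 16 17 18 19 20 21 22 23 24 25 26
G :  0  0  1  1  0  0  1  1  2  2  0  3  1  2  0  0  1  1  2  0  0  1  1  2  0  0  1
G_A(26) = 1.
Stack B, S = {1, 2, 4, 8}:
G(0) = 0
G(1) = mex{0} = 1
G(2) = mex{1,0} = 2
G(3) = mex{2,1} = 0
G(4) = mex{0,2,0} = 1
G(5) = mex{1,0,1} = 2
G(6) = mex{2,1,2} = 0
G(7) = mex{0,2,0} = 1
G(8) = mex{1,0,1,0} = 2
G(9) = mex{2,1,2,1} = 0
G(10) = mex{0,2,0,2} = 1
G_B(10) = 1.
Combined Grundy value = 1 ⊕ 1 = 0.
A winning move leaves total XOR = 0, i.e. changes one component's Grundy value g to g ⊕ X where X is the current total.
Stack A: target g' = 1⊕0 = 1, but every legal move changes the Grundy value (mex property), so 0 moves.
Stack B: target g' = 1⊕0 = 1, but every legal move changes the Grundy value (mex property), so 0 moves.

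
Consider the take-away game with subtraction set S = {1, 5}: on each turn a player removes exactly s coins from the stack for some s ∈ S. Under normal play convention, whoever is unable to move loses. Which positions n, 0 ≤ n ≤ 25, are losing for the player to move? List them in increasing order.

n :  0  1  2  3  4  5  6  7  8  9 10 11 12 13 14 15 16 17 18 19 20 21 22 23 24 25
G :  0  1  0  1  0  1  0  1  0  1  0  1  0  1  0  1  0  1  0  1  0  1  0  1  0  1
P-positions are exactly the n with G(n) = 0.

0, 2, 4, 6, 8, 10, 12, 14, 16, 18, 20, 22, 24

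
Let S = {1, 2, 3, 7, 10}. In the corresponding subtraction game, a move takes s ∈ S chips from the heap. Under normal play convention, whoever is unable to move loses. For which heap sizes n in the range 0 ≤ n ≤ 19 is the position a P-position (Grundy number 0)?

G(0) = 0
G(1) = mex{0} = 1
G(2) = mex{1,0} = 2
G(3) = mex{2,1,0} = 3
G(4) = mex{3,2,1} = 0
G(5) = mex{0,3,2} = 1
G(6) = mex{1,0,3} = 2
G(7) = mex{2,1,0,0} = 3
G(8) = mex{3,2,1,1} = 0
G(9) = mex{0,3,2,2} = 1
G(10) = mex{1,0,3,3,0} = 2
G(11) = mex{2,1,0,0,1} = 3
G(12) = mex{3,2,1,1,2} = 0
G(13) = mex{0,3,2,2,3} = 1
G(14) = mex{1,0,3,3,0} = 2
G(15) = mex{2,1,0,0,1} = 3
G(16) = mex{3,2,1,1,2} = 0
G(17) = mex{0,3,2,2,3} = 1
G(18) = mex{1,0,3,3,0} = 2
G(19) = mex{2,1,0,0,1} = 3
P-positions are exactly the n with G(n) = 0.

0, 4, 8, 12, 16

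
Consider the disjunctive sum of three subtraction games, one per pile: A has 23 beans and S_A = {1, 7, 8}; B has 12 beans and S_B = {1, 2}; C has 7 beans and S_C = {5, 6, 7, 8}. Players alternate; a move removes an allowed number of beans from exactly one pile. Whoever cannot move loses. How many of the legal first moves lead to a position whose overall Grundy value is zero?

2

Pile A, S = {1, 7, 8}:
n :  0  1  2  3  4  5  6  7  8  9 10 11 12 13 14 15 16 17 18 19 20 21 22 23
G :  0  1  0  1  0  1  0  1  2  3  2  3  2  3  2  0  1  0  1  0  1  0  1  2
G_A(23) = 2.
Pile B, S = {1, 2}:
n :  0  1  2  3  4  5  6  7  8  9 10 11 12
G :  0  1  2  0  1  2  0  1  2  0  1  2  0
G_B(12) = 0.
Pile C, S = {5, 6, 7, 8}:
G(0) = 0
G(1) = mex{} = 0
G(2) = mex{} = 0
G(3) = mex{} = 0
G(4) = mex{} = 0
G(5) = mex{0} = 1
G(6) = mex{0,0} = 1
G(7) = mex{0,0,0} = 1
G_C(7) = 1.
Combined Grundy value = 2 ⊕ 0 ⊕ 1 = 3.
A winning move leaves total XOR = 0, i.e. changes one component's Grundy value g to g ⊕ X where X is the current total.
Pile A: need g' = 2⊕3 = 1. Options: 23−1→G=1, 23−7→G=1, 23−8→G=0. Hits: 2.
Pile B: need g' = 0⊕3 = 3. Options: 12−1→G=2, 12−2→G=1. Hits: 0.
Pile C: need g' = 1⊕3 = 2. Options: 7−5→G=0, 7−6→G=0, 7−7→G=0. Hits: 0.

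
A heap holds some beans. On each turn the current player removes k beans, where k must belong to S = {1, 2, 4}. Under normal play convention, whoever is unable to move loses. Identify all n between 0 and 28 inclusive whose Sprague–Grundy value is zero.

0, 3, 6, 9, 12, 15, 18, 21, 24, 27

n :  0  1  2  3  4  5  6  7  8  9 10 11 12 13 14 15 16 17 18 19 20 21 22 23 24 25 26 27 28
G :  0  1  2  0  1  2  0  1  2  0  1  2  0  1  2  0  1  2  0  1  2  0  1  2  0  1  2  0  1
P-positions are exactly the n with G(n) = 0.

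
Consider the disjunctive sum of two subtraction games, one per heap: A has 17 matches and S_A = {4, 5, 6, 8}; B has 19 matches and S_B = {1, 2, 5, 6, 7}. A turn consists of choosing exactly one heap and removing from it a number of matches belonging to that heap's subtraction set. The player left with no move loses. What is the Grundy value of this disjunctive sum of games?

4

Heap A, S = {4, 5, 6, 8}:
G(0) = 0
G(1) = mex{} = 0
G(2) = mex{} = 0
G(3) = mex{} = 0
G(4) = mex{0} = 1
G(5) = mex{0,0} = 1
G(6) = mex{0,0,0} = 1
G(7) = mex{0,0,0} = 1
G(8) = mex{1,0,0,0} = 2
G(9) = mex{1,1,0,0} = 2
G(10) = mex{1,1,1,0} = 2
G(11) = mex{1,1,1,0} = 2
G(12) = mex{2,1,1,1} = 0
G(13) = mex{2,2,1,1} = 0
G(14) = mex{2,2,2,1} = 0
G(15) = mex{2,2,2,1} = 0
G(16) = mex{0,2,2,2} = 1
G(17) = mex{0,0,2,2} = 1
G_A(17) = 1.
Heap B, S = {1, 2, 5, 6, 7}:
G(0) = 0
G(1) = mex{0} = 1
G(2) = mex{1,0} = 2
G(3) = mex{2,1} = 0
G(4) = mex{0,2} = 1
G(5) = mex{1,0,0} = 2
G(6) = mex{2,1,1,0} = 3
G(7) = mex{3,2,2,1,0} = 4
G(8) = mex{4,3,0,2,1} = 5
G(9) = mex{5,4,1,0,2} = 3
G(10) = mex{3,5,2,1,0} = 4
G(11) = mex{4,3,3,2,1} = 0
G(12) = mex{0,4,4,3,2} = 1
G(13) = mex{1,0,5,4,3} = 2
G(14) = mex{2,1,3,5,4} = 0
G(15) = mex{0,2,4,3,5} = 1
G(16) = mex{1,0,0,4,3} = 2
G(17) = mex{2,1,1,0,4} = 3
G(18) = mex{3,2,2,1,0} = 4
G(19) = mex{4,3,0,2,1} = 5
G_B(19) = 5.
Combined Grundy value = 1 ⊕ 5 = 4.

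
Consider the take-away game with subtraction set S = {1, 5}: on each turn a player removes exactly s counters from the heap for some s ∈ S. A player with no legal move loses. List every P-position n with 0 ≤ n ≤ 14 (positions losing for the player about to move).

0, 2, 4, 6, 8, 10, 12, 14

n :  0  1  2  3  4  5  6  7  8  9 10 11 12 13 14
G :  0  1  0  1  0  1  0  1  0  1  0  1  0  1  0
P-positions are exactly the n with G(n) = 0.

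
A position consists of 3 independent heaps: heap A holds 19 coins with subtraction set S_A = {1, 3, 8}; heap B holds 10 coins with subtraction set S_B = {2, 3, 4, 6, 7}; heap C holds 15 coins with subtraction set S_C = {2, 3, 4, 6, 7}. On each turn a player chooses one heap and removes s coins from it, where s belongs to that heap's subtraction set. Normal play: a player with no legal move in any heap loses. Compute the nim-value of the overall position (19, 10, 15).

Heap A, S = {1, 3, 8}:
G(0) = 0
G(1) = mex{0} = 1
G(2) = mex{1} = 0
G(3) = mex{0,0} = 1
G(4) = mex{1,1} = 0
G(5) = mex{0,0} = 1
G(6) = mex{1,1} = 0
G(7) = mex{0,0} = 1
G(8) = mex{1,1,0} = 2
G(9) = mex{2,0,1} = 3
G(10) = mex{3,1,0} = 2
G(11) = mex{2,2,1} = 0
G(12) = mex{0,3,0} = 1
G(13) = mex{1,2,1} = 0
G(14) = mex{0,0,0} = 1
G(15) = mex{1,1,1} = 0
G(16) = mex{0,0,2} = 1
G(17) = mex{1,1,3} = 0
G(18) = mex{0,0,2} = 1
G(19) = mex{1,1,0} = 2
G_A(19) = 2.
Heap B, S = {2, 3, 4, 6, 7}:
G(0) = 0
G(1) = mex{} = 0
G(2) = mex{0} = 1
G(3) = mex{0,0} = 1
G(4) = mex{1,0,0} = 2
G(5) = mex{1,1,0} = 2
G(6) = mex{2,1,1,0} = 3
G(7) = mex{2,2,1,0,0} = 3
G(8) = mex{3,2,2,1,0} = 4
G(9) = mex{3,3,2,1,1} = 0
G(10) = mex{4,3,3,2,1} = 0
G_B(10) = 0.
Heap C, S = {2, 3, 4, 6, 7}:
G(0) = 0
G(1) = mex{} = 0
G(2) = mex{0} = 1
G(3) = mex{0,0} = 1
G(4) = mex{1,0,0} = 2
G(5) = mex{1,1,0} = 2
G(6) = mex{2,1,1,0} = 3
G(7) = mex{2,2,1,0,0} = 3
G(8) = mex{3,2,2,1,0} = 4
G(9) = mex{3,3,2,1,1} = 0
G(10) = mex{4,3,3,2,1} = 0
G(11) = mex{0,4,3,2,2} = 1
G(12) = mex{0,0,4,3,2} = 1
G(13) = mex{1,0,0,3,3} = 2
G(14) = mex{1,1,0,4,3} = 2
G(15) = mex{2,1,1,0,4} = 3
G_C(15) = 3.
Combined Grundy value = 2 ⊕ 0 ⊕ 3 = 1.

1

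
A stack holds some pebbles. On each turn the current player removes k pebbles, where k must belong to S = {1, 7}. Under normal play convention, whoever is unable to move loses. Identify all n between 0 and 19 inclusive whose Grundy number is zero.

G(0) = 0
G(1) = mex{0} = 1
G(2) = mex{1} = 0
G(3) = mex{0} = 1
G(4) = mex{1} = 0
G(5) = mex{0} = 1
G(6) = mex{1} = 0
G(7) = mex{0,0} = 1
G(8) = mex{1,1} = 0
G(9) = mex{0,0} = 1
G(10) = mex{1,1} = 0
G(11) = mex{0,0} = 1
G(12) = mex{1,1} = 0
G(13) = mex{0,0} = 1
G(14) = mex{1,1} = 0
G(15) = mex{0,0} = 1
G(16) = mex{1,1} = 0
G(17) = mex{0,0} = 1
G(18) = mex{1,1} = 0
G(19) = mex{0,0} = 1
P-positions are exactly the n with G(n) = 0.

0, 2, 4, 6, 8, 10, 12, 14, 16, 18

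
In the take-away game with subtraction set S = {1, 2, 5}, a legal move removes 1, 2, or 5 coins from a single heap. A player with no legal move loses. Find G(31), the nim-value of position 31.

1

G(0) = 0
G(1) = mex{0} = 1
G(2) = mex{1,0} = 2
G(3) = mex{2,1} = 0
G(4) = mex{0,2} = 1
G(5) = mex{1,0,0} = 2
G(6) = mex{2,1,1} = 0
G(7) = mex{0,2,2} = 1
G(8) = mex{1,0,0} = 2
G(9) = mex{2,1,1} = 0
G(10) = mex{0,2,2} = 1
G(11) = mex{1,0,0} = 2
G(12) = mex{2,1,1} = 0
G(13) = mex{0,2,2} = 1
G(14) = mex{1,0,0} = 2
G(15) = mex{2,1,1} = 0
G(16) = mex{0,2,2} = 1
G(17) = mex{1,0,0} = 2
G(18) = mex{2,1,1} = 0
G(19) = mex{0,2,2} = 1
G(20) = mex{1,0,0} = 2
G(21) = mex{2,1,1} = 0
G(22) = mex{0,2,2} = 1
G(23) = mex{1,0,0} = 2
G(24) = mex{2,1,1} = 0
G(25) = mex{0,2,2} = 1
G(26) = mex{1,0,0} = 2
G(27) = mex{2,1,1} = 0
G(28) = mex{0,2,2} = 1
G(29) = mex{1,0,0} = 2
G(30) = mex{2,1,1} = 0
G(31) = mex{0,2,2} = 1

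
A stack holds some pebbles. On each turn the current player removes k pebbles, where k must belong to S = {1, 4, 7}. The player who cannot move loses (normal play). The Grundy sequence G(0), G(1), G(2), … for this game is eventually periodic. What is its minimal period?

n :  0  1  2  3  4  5  6  7  8  9 10 11 12 13 14 15 16 17
G :  0  1  0  1  2  0  1  2  0  1  0  1  2  0  1  2  0  1
G(n+8) = G(n) holds for n = 0,…,6 (a full window of length max(S) = 7), so the sequence is purely periodic with period 8.

8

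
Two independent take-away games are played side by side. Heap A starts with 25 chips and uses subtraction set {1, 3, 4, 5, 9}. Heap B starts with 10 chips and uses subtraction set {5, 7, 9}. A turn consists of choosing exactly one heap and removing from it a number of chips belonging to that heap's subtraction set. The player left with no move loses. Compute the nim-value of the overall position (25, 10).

3

Heap A, S = {1, 3, 4, 5, 9}:
n :  0  1  2  3  4  5  6  7  8  9 10 11 12 13 14 15 16 17 18 19 20 21 22 23 24 25
G :  0  1  0  1  2  3  2  3  0  1  0  1  2  3  2  3  0  1  0  1  2  3  2  3  0  1
G_A(25) = 1.
Heap B, S = {5, 7, 9}:
G(0) = 0
G(1) = mex{} = 0
G(2) = mex{} = 0
G(3) = mex{} = 0
G(4) = mex{} = 0
G(5) = mex{0} = 1
G(6) = mex{0} = 1
G(7) = mex{0,0} = 1
G(8) = mex{0,0} = 1
G(9) = mex{0,0,0} = 1
G(10) = mex{1,0,0} = 2
G_B(10) = 2.
Combined Grundy value = 1 ⊕ 2 = 3.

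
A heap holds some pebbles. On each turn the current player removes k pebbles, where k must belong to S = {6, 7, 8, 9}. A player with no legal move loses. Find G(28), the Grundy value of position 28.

2

n :  0  1  2  3  4  5  6  7  8  9 10 11 12 13 14 15 16 17 18 19 20 21 22 23 24 25 26 27 28
G :  0  0  0  0  0  0  1  1  1  1  1  1  2  2  2  0  0  0  0  0  0  1  1  1  1  1  1  2  2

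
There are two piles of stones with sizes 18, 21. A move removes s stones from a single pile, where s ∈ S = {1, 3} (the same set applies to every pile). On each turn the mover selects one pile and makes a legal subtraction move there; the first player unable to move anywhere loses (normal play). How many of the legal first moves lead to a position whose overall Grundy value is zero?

All piles use S = {1, 3}:
G(0) = 0
G(1) = mex{0} = 1
G(2) = mex{1} = 0
G(3) = mex{0,0} = 1
G(4) = mex{1,1} = 0
G(5) = mex{0,0} = 1
G(6) = mex{1,1} = 0
G(7) = mex{0,0} = 1
G(8) = mex{1,1} = 0
G(9) = mex{0,0} = 1
G(10) = mex{1,1} = 0
G(11) = mex{0,0} = 1
G(12) = mex{1,1} = 0
G(13) = mex{0,0} = 1
G(14) = mex{1,1} = 0
G(15) = mex{0,0} = 1
G(16) = mex{1,1} = 0
G(17) = mex{0,0} = 1
G(18) = mex{1,1} = 0
G(19) = mex{0,0} = 1
G(20) = mex{1,1} = 0
G(21) = mex{0,0} = 1
Pile A: G(18) = 0.
Pile B: G(21) = 1.
Combined Grundy value = 0 ⊕ 1 = 1.
A winning move leaves total XOR = 0, i.e. changes one component's Grundy value g to g ⊕ X where X is the current total.
Pile A: need g' = 0⊕1 = 1. Options: 18−1→G=1, 18−3→G=1. Hits: 2.
Pile B: need g' = 1⊕1 = 0. Options: 21−1→G=0, 21−3→G=0. Hits: 2.

4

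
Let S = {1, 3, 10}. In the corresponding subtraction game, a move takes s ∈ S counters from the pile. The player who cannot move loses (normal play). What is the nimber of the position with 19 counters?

0

G(0) = 0
G(1) = mex{0} = 1
G(2) = mex{1} = 0
G(3) = mex{0,0} = 1
G(4) = mex{1,1} = 0
G(5) = mex{0,0} = 1
G(6) = mex{1,1} = 0
G(7) = mex{0,0} = 1
G(8) = mex{1,1} = 0
G(9) = mex{0,0} = 1
G(10) = mex{1,1,0} = 2
G(11) = mex{2,0,1} = 3
G(12) = mex{3,1,0} = 2
G(13) = mex{2,2,1} = 0
G(14) = mex{0,3,0} = 1
G(15) = mex{1,2,1} = 0
G(16) = mex{0,0,0} = 1
G(17) = mex{1,1,1} = 0
G(18) = mex{0,0,0} = 1
G(19) = mex{1,1,1} = 0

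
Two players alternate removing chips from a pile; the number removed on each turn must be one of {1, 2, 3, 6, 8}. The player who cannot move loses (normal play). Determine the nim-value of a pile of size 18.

n :  0  1  2  3  4  5  6  7  8  9 10 11 12 13 14 15 16 17 18
G :  0  1  2  3  0  1  2  3  4  0  1  2  3  0  1  2  3  4  0

0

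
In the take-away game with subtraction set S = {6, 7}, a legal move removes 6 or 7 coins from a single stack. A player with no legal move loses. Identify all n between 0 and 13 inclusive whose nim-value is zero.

0, 1, 2, 3, 4, 5, 13

n :  0  1  2  3  4  5  6  7  8  9 10 11 12 13
G :  0  0  0  0  0  0  1  1  1  1  1  1  2  0
P-positions are exactly the n with G(n) = 0.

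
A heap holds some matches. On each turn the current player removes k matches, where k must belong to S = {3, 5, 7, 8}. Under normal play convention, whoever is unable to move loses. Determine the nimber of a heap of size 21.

n :  0  1  2  3  4  5  6  7  8  9 10 11 12 13 14 15 16 17 18 19 20 21
G :  0  0  0  1  1  1  2  2  2  3  3  0  0  0  1  1  1  2  2  2  3  3

3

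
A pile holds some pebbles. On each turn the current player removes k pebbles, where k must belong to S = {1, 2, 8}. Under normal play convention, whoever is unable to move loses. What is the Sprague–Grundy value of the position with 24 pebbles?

0

G(0) = 0
G(1) = mex{0} = 1
G(2) = mex{1,0} = 2
G(3) = mex{2,1} = 0
G(4) = mex{0,2} = 1
G(5) = mex{1,0} = 2
G(6) = mex{2,1} = 0
G(7) = mex{0,2} = 1
G(8) = mex{1,0,0} = 2
G(9) = mex{2,1,1} = 0
G(10) = mex{0,2,2} = 1
G(11) = mex{1,0,0} = 2
G(12) = mex{2,1,1} = 0
G(13) = mex{0,2,2} = 1
G(14) = mex{1,0,0} = 2
G(15) = mex{2,1,1} = 0
G(16) = mex{0,2,2} = 1
G(17) = mex{1,0,0} = 2
G(18) = mex{2,1,1} = 0
G(19) = mex{0,2,2} = 1
G(20) = mex{1,0,0} = 2
G(21) = mex{2,1,1} = 0
G(22) = mex{0,2,2} = 1
G(23) = mex{1,0,0} = 2
G(24) = mex{2,1,1} = 0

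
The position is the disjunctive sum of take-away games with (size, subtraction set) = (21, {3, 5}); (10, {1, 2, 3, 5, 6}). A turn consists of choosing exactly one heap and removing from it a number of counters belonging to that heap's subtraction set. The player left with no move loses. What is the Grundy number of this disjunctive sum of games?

Heap A, S = {3, 5}:
G(0) = 0
G(1) = mex{} = 0
G(2) = mex{} = 0
G(3) = mex{0} = 1
G(4) = mex{0} = 1
G(5) = mex{0,0} = 1
G(6) = mex{1,0} = 2
G(7) = mex{1,0} = 2
G(8) = mex{1,1} = 0
G(9) = mex{2,1} = 0
G(10) = mex{2,1} = 0
G(11) = mex{0,2} = 1
G(12) = mex{0,2} = 1
G(13) = mex{0,0} = 1
G(14) = mex{1,0} = 2
G(15) = mex{1,0} = 2
G(16) = mex{1,1} = 0
G(17) = mex{2,1} = 0
G(18) = mex{2,1} = 0
G(19) = mex{0,2} = 1
G(20) = mex{0,2} = 1
G(21) = mex{0,0} = 1
G_A(21) = 1.
Heap B, S = {1, 2, 3, 5, 6}:
n :  0  1  2  3  4  5  6  7  8  9 10
G :  0  1  2  3  0  1  2  3  0  1  2
G_B(10) = 2.
Combined Grundy value = 1 ⊕ 2 = 3.

3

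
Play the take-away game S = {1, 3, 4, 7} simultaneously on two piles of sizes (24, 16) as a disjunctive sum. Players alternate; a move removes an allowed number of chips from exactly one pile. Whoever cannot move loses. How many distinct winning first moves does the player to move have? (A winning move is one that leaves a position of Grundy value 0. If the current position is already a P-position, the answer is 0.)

0

All piles use S = {1, 3, 4, 7}:
n :  0  1  2  3  4  5  6  7  8  9 10 11 12 13 14 15 16 17 18 19 20 21 22 23 24
G :  0  1  0  1  2  3  2  3  0  1  0  1  2  3  2  3  0  1  0  1  2  3  2  3  0
Pile A: G(24) = 0.
Pile B: G(16) = 0.
Combined Grundy value = 0 ⊕ 0 = 0.
A winning move leaves total XOR = 0, i.e. changes one component's Grundy value g to g ⊕ X where X is the current total.
Pile A: target g' = 0⊕0 = 0, but every legal move changes the Grundy value (mex property), so 0 moves.
Pile B: target g' = 0⊕0 = 0, but every legal move changes the Grundy value (mex property), so 0 moves.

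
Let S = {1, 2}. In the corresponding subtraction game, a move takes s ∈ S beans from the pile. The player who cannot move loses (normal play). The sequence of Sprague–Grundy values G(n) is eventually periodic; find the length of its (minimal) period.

3

G(0) = 0
G(1) = mex{0} = 1
G(2) = mex{1,0} = 2
G(3) = mex{2,1} = 0
G(4) = mex{0,2} = 1
G(5) = mex{1,0} = 2
G(6) = mex{2,1} = 0
G(7) = mex{0,2} = 1
G(8) = mex{1,0} = 2
G(9) = mex{2,1} = 0
G(10) = mex{0,2} = 1
G(11) = mex{1,0} = 2
G(12) = mex{2,1} = 0
G(13) = mex{0,2} = 1
G(14) = mex{1,0} = 2
G(n+3) = G(n) holds for n = 0,…,1 (a full window of length max(S) = 2), so the sequence is purely periodic with period 3.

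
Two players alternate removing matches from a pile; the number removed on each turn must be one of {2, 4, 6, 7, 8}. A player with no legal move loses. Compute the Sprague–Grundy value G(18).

4

G(0) = 0
G(1) = mex{} = 0
G(2) = mex{0} = 1
G(3) = mex{0} = 1
G(4) = mex{1,0} = 2
G(5) = mex{1,0} = 2
G(6) = mex{2,1,0} = 3
G(7) = mex{2,1,0,0} = 3
G(8) = mex{3,2,1,0,0} = 4
G(9) = mex{3,2,1,1,0} = 4
G(10) = mex{4,3,2,1,1} = 0
G(11) = mex{4,3,2,2,1} = 0
G(12) = mex{0,4,3,2,2} = 1
G(13) = mex{0,4,3,3,2} = 1
G(14) = mex{1,0,4,3,3} = 2
G(15) = mex{1,0,4,4,3} = 2
G(16) = mex{2,1,0,4,4} = 3
G(17) = mex{2,1,0,0,4} = 3
G(18) = mex{3,2,1,0,0} = 4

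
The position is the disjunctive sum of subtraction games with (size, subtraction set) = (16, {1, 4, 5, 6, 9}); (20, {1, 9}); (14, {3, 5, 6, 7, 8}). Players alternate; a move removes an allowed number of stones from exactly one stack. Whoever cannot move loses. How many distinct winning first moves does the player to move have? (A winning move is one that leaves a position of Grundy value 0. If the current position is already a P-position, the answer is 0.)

4

Stack A, S = {1, 4, 5, 6, 9}:
n :  0  1  2  3  4  5  6  7  8  9 10 11 12 13 14 15 16
G :  0  1  0  1  2  3  2  3  4  5  0  1  0  1  2  3  2
G_A(16) = 2.
Stack B, S = {1, 9}:
G(0) = 0
G(1) = mex{0} = 1
G(2) = mex{1} = 0
G(3) = mex{0} = 1
G(4) = mex{1} = 0
G(5) = mex{0} = 1
G(6) = mex{1} = 0
G(7) = mex{0} = 1
G(8) = mex{1} = 0
G(9) = mex{0,0} = 1
G(10) = mex{1,1} = 0
G(11) = mex{0,0} = 1
G(12) = mex{1,1} = 0
G(13) = mex{0,0} = 1
G(14) = mex{1,1} = 0
G(15) = mex{0,0} = 1
G(16) = mex{1,1} = 0
G(17) = mex{0,0} = 1
G(18) = mex{1,1} = 0
G(19) = mex{0,0} = 1
G(20) = mex{1,1} = 0
G_B(20) = 0.
Stack C, S = {3, 5, 6, 7, 8}:
G(0) = 0
G(1) = mex{} = 0
G(2) = mex{} = 0
G(3) = mex{0} = 1
G(4) = mex{0} = 1
G(5) = mex{0,0} = 1
G(6) = mex{1,0,0} = 2
G(7) = mex{1,0,0,0} = 2
G(8) = mex{1,1,0,0,0} = 2
G(9) = mex{2,1,1,0,0} = 3
G(10) = mex{2,1,1,1,0} = 3
G(11) = mex{2,2,1,1,1} = 0
G(12) = mex{3,2,2,1,1} = 0
G(13) = mex{3,2,2,2,1} = 0
G(14) = mex{0,3,2,2,2} = 1
G_C(14) = 1.
Combined Grundy value = 2 ⊕ 0 ⊕ 1 = 3.
A winning move leaves total XOR = 0, i.e. changes one component's Grundy value g to g ⊕ X where X is the current total.
Stack A: need g' = 2⊕3 = 1. Options: 16−1→G=3, 16−4→G=0, 16−5→G=1, 16−6→G=0, 16−9→G=3. Hits: 1.
Stack B: need g' = 0⊕3 = 3. Options: 20−1→G=1, 20−9→G=1. Hits: 0.
Stack C: need g' = 1⊕3 = 2. Options: 14−3→G=0, 14−5→G=3, 14−6→G=2, 14−7→G=2, 14−8→G=2. Hits: 3.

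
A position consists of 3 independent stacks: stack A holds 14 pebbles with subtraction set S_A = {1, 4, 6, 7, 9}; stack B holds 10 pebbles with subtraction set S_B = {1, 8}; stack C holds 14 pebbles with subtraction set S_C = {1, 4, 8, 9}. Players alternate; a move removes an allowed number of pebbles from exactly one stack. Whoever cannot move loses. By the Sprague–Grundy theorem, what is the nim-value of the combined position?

Stack A, S = {1, 4, 6, 7, 9}:
G(0) = 0
G(1) = mex{0} = 1
G(2) = mex{1} = 0
G(3) = mex{0} = 1
G(4) = mex{1,0} = 2
G(5) = mex{2,1} = 0
G(6) = mex{0,0,0} = 1
G(7) = mex{1,1,1,0} = 2
G(8) = mex{2,2,0,1} = 3
G(9) = mex{3,0,1,0,0} = 2
G(10) = mex{2,1,2,1,1} = 0
G(11) = mex{0,2,0,2,0} = 1
G(12) = mex{1,3,1,0,1} = 2
G(13) = mex{2,2,2,1,2} = 0
G(14) = mex{0,0,3,2,0} = 1
G_A(14) = 1.
Stack B, S = {1, 8}:
n :  0  1  2  3  4  5  6  7  8  9 10
G :  0  1  0  1  0  1  0  1  2  0  1
G_B(10) = 1.
Stack C, S = {1, 4, 8, 9}:
n :  0  1  2  3  4  5  6  7  8  9 10 11 12 13 14
G :  0  1  0  1  2  0  1  0  1  2  3  2  0  1  2
G_C(14) = 2.
Combined Grundy value = 1 ⊕ 1 ⊕ 2 = 2.

2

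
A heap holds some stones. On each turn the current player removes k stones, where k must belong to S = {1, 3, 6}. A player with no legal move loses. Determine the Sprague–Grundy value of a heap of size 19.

n :  0  1  2  3  4  5  6  7  8  9 10 11 12 13 14 15 16 17 18 19
G :  0  1  0  1  0  1  2  3  2  0  1  0  1  0  1  2  3  2  0  1

1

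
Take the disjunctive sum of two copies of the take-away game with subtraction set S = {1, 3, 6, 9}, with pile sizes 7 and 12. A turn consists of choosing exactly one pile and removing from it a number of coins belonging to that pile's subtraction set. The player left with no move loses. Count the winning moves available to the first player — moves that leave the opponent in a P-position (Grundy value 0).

3

All piles use S = {1, 3, 6, 9}:
G(0) = 0
G(1) = mex{0} = 1
G(2) = mex{1} = 0
G(3) = mex{0,0} = 1
G(4) = mex{1,1} = 0
G(5) = mex{0,0} = 1
G(6) = mex{1,1,0} = 2
G(7) = mex{2,0,1} = 3
G(8) = mex{3,1,0} = 2
G(9) = mex{2,2,1,0} = 3
G(10) = mex{3,3,0,1} = 2
G(11) = mex{2,2,1,0} = 3
G(12) = mex{3,3,2,1} = 0
Pile A: G(7) = 3.
Pile B: G(12) = 0.
Combined Grundy value = 3 ⊕ 0 = 3.
A winning move leaves total XOR = 0, i.e. changes one component's Grundy value g to g ⊕ X where X is the current total.
Pile A: need g' = 3⊕3 = 0. Options: 7−1→G=2, 7−3→G=0, 7−6→G=1. Hits: 1.
Pile B: need g' = 0⊕3 = 3. Options: 12−1→G=3, 12−3→G=3, 12−6→G=2, 12−9→G=1. Hits: 2.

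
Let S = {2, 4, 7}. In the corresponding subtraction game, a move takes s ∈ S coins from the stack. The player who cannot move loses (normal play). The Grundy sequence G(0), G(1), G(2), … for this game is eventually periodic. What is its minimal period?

G(0) = 0
G(1) = mex{} = 0
G(2) = mex{0} = 1
G(3) = mex{0} = 1
G(4) = mex{1,0} = 2
G(5) = mex{1,0} = 2
G(6) = mex{2,1} = 0
G(7) = mex{2,1,0} = 3
G(8) = mex{0,2,0} = 1
G(9) = mex{3,2,1} = 0
G(10) = mex{1,0,1} = 2
G(11) = mex{0,3,2} = 1
G(12) = mex{2,1,2} = 0
G(13) = mex{1,0,0} = 2
G(14) = mex{0,2,3} = 1
G(15) = mex{2,1,1} = 0
G(16) = mex{1,0,0} = 2
G(17) = mex{0,2,2} = 1
G(18) = mex{2,1,1} = 0
G(19) = mex{1,0,0} = 2
From n = 8 onward G(n+3) = G(n); since this holds over max(S) = 7 consecutive positions the period is 3 (pre-period 8).

3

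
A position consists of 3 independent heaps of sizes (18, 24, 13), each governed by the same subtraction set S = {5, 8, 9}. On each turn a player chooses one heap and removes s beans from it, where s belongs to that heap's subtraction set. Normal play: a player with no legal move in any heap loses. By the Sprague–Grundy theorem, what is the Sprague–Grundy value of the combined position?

All heaps use S = {5, 8, 9}:
G(0) = 0
G(1) = mex{} = 0
G(2) = mex{} = 0
G(3) = mex{} = 0
G(4) = mex{} = 0
G(5) = mex{0} = 1
G(6) = mex{0} = 1
G(7) = mex{0} = 1
G(8) = mex{0,0} = 1
G(9) = mex{0,0,0} = 1
G(10) = mex{1,0,0} = 2
G(11) = mex{1,0,0} = 2
G(12) = mex{1,0,0} = 2
G(13) = mex{1,1,0} = 2
G(14) = mex{1,1,1} = 0
G(15) = mex{2,1,1} = 0
G(16) = mex{2,1,1} = 0
G(17) = mex{2,1,1} = 0
G(18) = mex{2,2,1} = 0
G(19) = mex{0,2,2} = 1
G(20) = mex{0,2,2} = 1
G(21) = mex{0,2,2} = 1
G(22) = mex{0,0,2} = 1
G(23) = mex{0,0,0} = 1
G(24) = mex{1,0,0} = 2
Heap A: G(18) = 0.
Heap B: G(24) = 2.
Heap C: G(13) = 2.
Combined Grundy value = 0 ⊕ 2 ⊕ 2 = 0.

0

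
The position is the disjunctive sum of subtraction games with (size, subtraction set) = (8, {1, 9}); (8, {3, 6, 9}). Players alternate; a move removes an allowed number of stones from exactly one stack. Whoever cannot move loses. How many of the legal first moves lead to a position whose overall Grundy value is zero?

Stack A, S = {1, 9}:
G(0) = 0
G(1) = mex{0} = 1
G(2) = mex{1} = 0
G(3) = mex{0} = 1
G(4) = mex{1} = 0
G(5) = mex{0} = 1
G(6) = mex{1} = 0
G(7) = mex{0} = 1
G(8) = mex{1} = 0
G_A(8) = 0.
Stack B, S = {3, 6, 9}:
G(0) = 0
G(1) = mex{} = 0
G(2) = mex{} = 0
G(3) = mex{0} = 1
G(4) = mex{0} = 1
G(5) = mex{0} = 1
G(6) = mex{1,0} = 2
G(7) = mex{1,0} = 2
G(8) = mex{1,0} = 2
G_B(8) = 2.
Combined Grundy value = 0 ⊕ 2 = 2.
A winning move leaves total XOR = 0, i.e. changes one component's Grundy value g to g ⊕ X where X is the current total.
Stack A: need g' = 0⊕2 = 2. Options: 8−1→G=1. Hits: 0.
Stack B: need g' = 2⊕2 = 0. Options: 8−3→G=1, 8−6→G=0. Hits: 1.

1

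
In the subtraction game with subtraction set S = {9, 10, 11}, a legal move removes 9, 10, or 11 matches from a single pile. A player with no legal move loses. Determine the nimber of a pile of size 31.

1

n :  0  1  2  3  4  5  6  7  8  9 10 11 12 13 14 15 16 17 18 19 20 21 22 23 24 25 26 27 28 29 30 31
G :  0  0  0  0  0  0  0  0  0  1  1  1  1  1  1  1  1  1  2  2  0  0  0  0  0  0  0  0  0  1  1  1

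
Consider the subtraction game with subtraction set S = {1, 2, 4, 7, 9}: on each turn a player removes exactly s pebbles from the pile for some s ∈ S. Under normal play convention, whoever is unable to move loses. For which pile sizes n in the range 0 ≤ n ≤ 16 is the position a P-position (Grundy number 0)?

0, 3, 6, 11, 14

n :  0  1  2  3  4  5  6  7  8  9 10 11 12 13 14 15 16
G :  0  1  2  0  1  2  0  1  2  3  4  0  1  2  0  1  2
P-positions are exactly the n with G(n) = 0.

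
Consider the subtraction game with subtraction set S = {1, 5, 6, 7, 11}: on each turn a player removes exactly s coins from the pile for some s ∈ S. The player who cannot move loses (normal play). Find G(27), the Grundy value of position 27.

n :  0  1  2  3  4  5  6  7  8  9 10 11 12 13 14 15 16 17 18 19 20 21 22 23 24 25 26 27
G :  0  1  0  1  0  1  2  3  2  3  2  3  0  1  0  1  0  1  2  3  2  3  2  3  0  1  0  1

1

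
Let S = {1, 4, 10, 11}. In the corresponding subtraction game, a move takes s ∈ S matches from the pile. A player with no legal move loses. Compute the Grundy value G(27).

G(0) = 0
G(1) = mex{0} = 1
G(2) = mex{1} = 0
G(3) = mex{0} = 1
G(4) = mex{1,0} = 2
G(5) = mex{2,1} = 0
G(6) = mex{0,0} = 1
G(7) = mex{1,1} = 0
G(8) = mex{0,2} = 1
G(9) = mex{1,0} = 2
G(10) = mex{2,1,0} = 3
G(11) = mex{3,0,1,0} = 2
G(12) = mex{2,1,0,1} = 3
G(13) = mex{3,2,1,0} = 4
G(14) = mex{4,3,2,1} = 0
G(15) = mex{0,2,0,2} = 1
G(16) = mex{1,3,1,0} = 2
G(17) = mex{2,4,0,1} = 3
G(18) = mex{3,0,1,0} = 2
G(19) = mex{2,1,2,1} = 0
G(20) = mex{0,2,3,2} = 1
G(21) = mex{1,3,2,3} = 0
G(22) = mex{0,2,3,2} = 1
G(23) = mex{1,0,4,3} = 2
G(24) = mex{2,1,0,4} = 3
G(25) = mex{3,0,1,0} = 2
G(26) = mex{2,1,2,1} = 0
G(27) = mex{0,2,3,2} = 1

1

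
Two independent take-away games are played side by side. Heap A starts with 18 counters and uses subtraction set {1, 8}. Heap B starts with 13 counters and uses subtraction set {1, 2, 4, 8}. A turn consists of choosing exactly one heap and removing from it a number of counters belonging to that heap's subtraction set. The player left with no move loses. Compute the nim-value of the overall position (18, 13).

Heap A, S = {1, 8}:
n :  0  1  2  3  4  5  6  7  8  9 10 11 12 13 14 15 16 17 18
G :  0  1  0  1  0  1  0  1  2  0  1  0  1  0  1  0  1  2  0
G_A(18) = 0.
Heap B, S = {1, 2, 4, 8}:
G(0) = 0
G(1) = mex{0} = 1
G(2) = mex{1,0} = 2
G(3) = mex{2,1} = 0
G(4) = mex{0,2,0} = 1
G(5) = mex{1,0,1} = 2
G(6) = mex{2,1,2} = 0
G(7) = mex{0,2,0} = 1
G(8) = mex{1,0,1,0} = 2
G(9) = mex{2,1,2,1} = 0
G(10) = mex{0,2,0,2} = 1
G(11) = mex{1,0,1,0} = 2
G(12) = mex{2,1,2,1} = 0
G(13) = mex{0,2,0,2} = 1
G_B(13) = 1.
Combined Grundy value = 0 ⊕ 1 = 1.

1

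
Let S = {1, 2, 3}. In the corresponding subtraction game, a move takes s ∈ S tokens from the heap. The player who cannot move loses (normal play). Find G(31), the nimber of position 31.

3

n :  0  1  2  3  4  5  6  7  8  9 10 11 12 13 14 15 16 17 18 19 20 21 22 23 24 25 26 27 28 29 30 31
G :  0  1  2  3  0  1  2  3  0  1  2  3  0  1  2  3  0  1  2  3  0  1  2  3  0  1  2  3  0  1  2  3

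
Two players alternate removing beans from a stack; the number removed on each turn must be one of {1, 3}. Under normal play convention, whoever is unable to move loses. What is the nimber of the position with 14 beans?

G(0) = 0
G(1) = mex{0} = 1
G(2) = mex{1} = 0
G(3) = mex{0,0} = 1
G(4) = mex{1,1} = 0
G(5) = mex{0,0} = 1
G(6) = mex{1,1} = 0
G(7) = mex{0,0} = 1
G(8) = mex{1,1} = 0
G(9) = mex{0,0} = 1
G(10) = mex{1,1} = 0
G(11) = mex{0,0} = 1
G(12) = mex{1,1} = 0
G(13) = mex{0,0} = 1
G(14) = mex{1,1} = 0

0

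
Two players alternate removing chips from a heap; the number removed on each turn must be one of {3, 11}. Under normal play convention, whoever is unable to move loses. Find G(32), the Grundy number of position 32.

1

G(0) = 0
G(1) = mex{} = 0
G(2) = mex{} = 0
G(3) = mex{0} = 1
G(4) = mex{0} = 1
G(5) = mex{0} = 1
G(6) = mex{1} = 0
G(7) = mex{1} = 0
G(8) = mex{1} = 0
G(9) = mex{0} = 1
G(10) = mex{0} = 1
G(11) = mex{0,0} = 1
G(12) = mex{1,0} = 2
G(13) = mex{1,0} = 2
G(14) = mex{1,1} = 0
G(15) = mex{2,1} = 0
G(16) = mex{2,1} = 0
G(17) = mex{0,0} = 1
G(18) = mex{0,0} = 1
G(19) = mex{0,0} = 1
G(20) = mex{1,1} = 0
G(21) = mex{1,1} = 0
G(22) = mex{1,1} = 0
G(23) = mex{0,2} = 1
G(24) = mex{0,2} = 1
G(25) = mex{0,0} = 1
G(26) = mex{1,0} = 2
G(27) = mex{1,0} = 2
G(28) = mex{1,1} = 0
G(29) = mex{2,1} = 0
G(30) = mex{2,1} = 0
G(31) = mex{0,0} = 1
G(32) = mex{0,0} = 1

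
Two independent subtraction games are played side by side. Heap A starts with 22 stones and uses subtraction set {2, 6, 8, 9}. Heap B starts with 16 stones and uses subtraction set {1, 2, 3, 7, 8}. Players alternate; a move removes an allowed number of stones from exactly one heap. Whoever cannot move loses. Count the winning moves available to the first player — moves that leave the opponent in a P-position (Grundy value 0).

Heap A, S = {2, 6, 8, 9}:
G(0) = 0
G(1) = mex{} = 0
G(2) = mex{0} = 1
G(3) = mex{0} = 1
G(4) = mex{1} = 0
G(5) = mex{1} = 0
G(6) = mex{0,0} = 1
G(7) = mex{0,0} = 1
G(8) = mex{1,1,0} = 2
G(9) = mex{1,1,0,0} = 2
G(10) = mex{2,0,1,0} = 3
G(11) = mex{2,0,1,1} = 3
G(12) = mex{3,1,0,1} = 2
G(13) = mex{3,1,0,0} = 2
G(14) = mex{2,2,1,0} = 3
G(15) = mex{2,2,1,1} = 0
G(16) = mex{3,3,2,1} = 0
G(17) = mex{0,3,2,2} = 1
G(18) = mex{0,2,3,2} = 1
G(19) = mex{1,2,3,3} = 0
G(20) = mex{1,3,2,3} = 0
G(21) = mex{0,0,2,2} = 1
G(22) = mex{0,0,3,2} = 1
G_A(22) = 1.
Heap B, S = {1, 2, 3, 7, 8}:
n :  0  1  2  3  4  5  6  7  8  9 10 11 12 13 14 15 16
G :  0  1  2  3  0  1  2  3  4  0  1  2  3  0  1  2  3
G_B(16) = 3.
Combined Grundy value = 1 ⊕ 3 = 2.
A winning move leaves total XOR = 0, i.e. changes one component's Grundy value g to g ⊕ X where X is the current total.
Heap A: need g' = 1⊕2 = 3. Options: 22−2→G=0, 22−6→G=0, 22−8→G=3, 22−9→G=2. Hits: 1.
Heap B: need g' = 3⊕2 = 1. Options: 16−1→G=2, 16−2→G=1, 16−3→G=0, 16−7→G=0, 16−8→G=4. Hits: 1.

2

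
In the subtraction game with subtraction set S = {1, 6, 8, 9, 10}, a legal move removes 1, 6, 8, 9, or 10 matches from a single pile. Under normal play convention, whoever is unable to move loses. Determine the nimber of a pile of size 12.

G(0) = 0
G(1) = mex{0} = 1
G(2) = mex{1} = 0
G(3) = mex{0} = 1
G(4) = mex{1} = 0
G(5) = mex{0} = 1
G(6) = mex{1,0} = 2
G(7) = mex{2,1} = 0
G(8) = mex{0,0,0} = 1
G(9) = mex{1,1,1,0} = 2
G(10) = mex{2,0,0,1,0} = 3
G(11) = mex{3,1,1,0,1} = 2
G(12) = mex{2,2,0,1,0} = 3

3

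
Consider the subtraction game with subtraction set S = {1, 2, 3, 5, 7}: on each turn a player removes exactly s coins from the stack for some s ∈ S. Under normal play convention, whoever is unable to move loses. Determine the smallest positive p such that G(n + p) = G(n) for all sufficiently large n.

n :  0  1  2  3  4  5  6  7  8  9 10 11 12 13 14
G :  0  1  2  3  0  1  2  3  0  1  2  3  0  1  2
G(n+4) = G(n) holds for n = 0,…,6 (a full window of length max(S) = 7), so the sequence is purely periodic with period 4.

4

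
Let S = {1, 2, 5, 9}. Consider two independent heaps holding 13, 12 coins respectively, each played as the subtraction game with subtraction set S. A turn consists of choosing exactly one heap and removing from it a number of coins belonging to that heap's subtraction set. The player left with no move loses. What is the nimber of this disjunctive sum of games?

All heaps use S = {1, 2, 5, 9}:
n :  0  1  2  3  4  5  6  7  8  9 10 11 12 13
G :  0  1  2  0  1  2  0  1  2  3  0  1  2  0
Heap A: G(13) = 0.
Heap B: G(12) = 2.
Combined Grundy value = 0 ⊕ 2 = 2.

2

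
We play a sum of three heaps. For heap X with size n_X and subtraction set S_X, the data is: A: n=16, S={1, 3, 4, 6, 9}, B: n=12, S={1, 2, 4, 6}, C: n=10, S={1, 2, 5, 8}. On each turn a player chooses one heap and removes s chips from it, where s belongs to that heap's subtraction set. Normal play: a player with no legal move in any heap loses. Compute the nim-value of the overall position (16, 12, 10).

2

Heap A, S = {1, 3, 4, 6, 9}:
n :  0  1  2  3  4  5  6  7  8  9 10 11 12 13 14 15 16
G :  0  1  0  1  2  3  2  0  1  4  3  2  0  1  0  1  2
G_A(16) = 2.
Heap B, S = {1, 2, 4, 6}:
n :  0  1  2  3  4  5  6  7  8  9 10 11 12
G :  0  1  2  0  1  2  3  4  0  1  2  0  1
G_B(12) = 1.
Heap C, S = {1, 2, 5, 8}:
G(0) = 0
G(1) = mex{0} = 1
G(2) = mex{1,0} = 2
G(3) = mex{2,1} = 0
G(4) = mex{0,2} = 1
G(5) = mex{1,0,0} = 2
G(6) = mex{2,1,1} = 0
G(7) = mex{0,2,2} = 1
G(8) = mex{1,0,0,0} = 2
G(9) = mex{2,1,1,1} = 0
G(10) = mex{0,2,2,2} = 1
G_C(10) = 1.
Combined Grundy value = 2 ⊕ 1 ⊕ 1 = 2.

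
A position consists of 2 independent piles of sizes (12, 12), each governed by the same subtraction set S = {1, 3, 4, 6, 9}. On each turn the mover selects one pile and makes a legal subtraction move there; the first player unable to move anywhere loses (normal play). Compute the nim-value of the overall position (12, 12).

0

All piles use S = {1, 3, 4, 6, 9}:
n :  0  1  2  3  4  5  6  7  8  9 10 11 12
G :  0  1  0  1  2  3  2  0  1  4  3  2  0
Pile A: G(12) = 0.
Pile B: G(12) = 0.
Combined Grundy value = 0 ⊕ 0 = 0.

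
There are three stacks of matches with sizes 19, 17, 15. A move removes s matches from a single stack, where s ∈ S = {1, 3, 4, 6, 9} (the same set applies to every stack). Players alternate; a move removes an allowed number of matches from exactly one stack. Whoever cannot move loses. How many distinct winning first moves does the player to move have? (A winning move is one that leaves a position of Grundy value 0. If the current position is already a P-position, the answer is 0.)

4

All stacks use S = {1, 3, 4, 6, 9}:
G(0) = 0
G(1) = mex{0} = 1
G(2) = mex{1} = 0
G(3) = mex{0,0} = 1
G(4) = mex{1,1,0} = 2
G(5) = mex{2,0,1} = 3
G(6) = mex{3,1,0,0} = 2
G(7) = mex{2,2,1,1} = 0
G(8) = mex{0,3,2,0} = 1
G(9) = mex{1,2,3,1,0} = 4
G(10) = mex{4,0,2,2,1} = 3
G(11) = mex{3,1,0,3,0} = 2
G(12) = mex{2,4,1,2,1} = 0
G(13) = mex{0,3,4,0,2} = 1
G(14) = mex{1,2,3,1,3} = 0
G(15) = mex{0,0,2,4,2} = 1
G(16) = mex{1,1,0,3,0} = 2
G(17) = mex{2,0,1,2,1} = 3
G(18) = mex{3,1,0,0,4} = 2
G(19) = mex{2,2,1,1,3} = 0
Stack A: G(19) = 0.
Stack B: G(17) = 3.
Stack C: G(15) = 1.
Combined Grundy value = 0 ⊕ 3 ⊕ 1 = 2.
A winning move leaves total XOR = 0, i.e. changes one component's Grundy value g to g ⊕ X where X is the current total.
Stack A: need g' = 0⊕2 = 2. Options: 19−1→G=2, 19−3→G=2, 19−4→G=1, 19−6→G=1, 19−9→G=3. Hits: 2.
Stack B: need g' = 3⊕2 = 1. Options: 17−1→G=2, 17−3→G=0, 17−4→G=1, 17−6→G=2, 17−9→G=1. Hits: 2.
Stack C: need g' = 1⊕2 = 3. Options: 15−1→G=0, 15−3→G=0, 15−4→G=2, 15−6→G=4, 15−9→G=2. Hits: 0.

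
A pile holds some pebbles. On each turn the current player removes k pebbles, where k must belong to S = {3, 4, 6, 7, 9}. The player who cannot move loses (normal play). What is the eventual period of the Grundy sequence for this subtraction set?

n :  0  1  2  3  4  5  6  7  8  9 10 11 12 13 14 15 16 17 18 19 20 21 22 23 24 25
G :  0  0  0  1  1  1  2  2  2  3  3  3  0  0  0  1  1  1  2  2  2  3  3  3  0  0
G(n+12) = G(n) holds for n = 0,…,8 (a full window of length max(S) = 9), so the sequence is purely periodic with period 12.

12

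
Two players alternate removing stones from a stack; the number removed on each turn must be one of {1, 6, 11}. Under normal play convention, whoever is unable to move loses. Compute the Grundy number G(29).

1

G(0) = 0
G(1) = mex{0} = 1
G(2) = mex{1} = 0
G(3) = mex{0} = 1
G(4) = mex{1} = 0
G(5) = mex{0} = 1
G(6) = mex{1,0} = 2
G(7) = mex{2,1} = 0
G(8) = mex{0,0} = 1
G(9) = mex{1,1} = 0
G(10) = mex{0,0} = 1
G(11) = mex{1,1,0} = 2
G(12) = mex{2,2,1} = 0
G(13) = mex{0,0,0} = 1
G(14) = mex{1,1,1} = 0
G(15) = mex{0,0,0} = 1
G(16) = mex{1,1,1} = 0
G(17) = mex{0,2,2} = 1
G(18) = mex{1,0,0} = 2
G(19) = mex{2,1,1} = 0
G(20) = mex{0,0,0} = 1
G(21) = mex{1,1,1} = 0
G(22) = mex{0,0,2} = 1
G(23) = mex{1,1,0} = 2
G(24) = mex{2,2,1} = 0
G(25) = mex{0,0,0} = 1
G(26) = mex{1,1,1} = 0
G(27) = mex{0,0,0} = 1
G(28) = mex{1,1,1} = 0
G(29) = mex{0,2,2} = 1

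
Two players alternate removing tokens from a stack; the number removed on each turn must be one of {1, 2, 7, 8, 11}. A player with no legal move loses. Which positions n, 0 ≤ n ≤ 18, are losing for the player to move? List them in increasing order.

n :  0  1  2  3  4  5  6  7  8  9 10 11 12 13 14 15 16 17 18
G :  0  1  2  0  1  2  0  1  2  0  1  2  0  1  2  0  1  2  0
P-positions are exactly the n with G(n) = 0.

0, 3, 6, 9, 12, 15, 18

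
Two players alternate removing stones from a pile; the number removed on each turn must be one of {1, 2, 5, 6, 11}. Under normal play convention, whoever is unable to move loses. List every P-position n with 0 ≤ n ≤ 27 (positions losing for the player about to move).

0, 3, 7, 10, 17, 20, 24, 27

n :  0  1  2  3  4  5  6  7  8  9 10 11 12 13 14 15 16 17 18 19 20 21 22 23 24 25 26 27
G :  0  1  2  0  1  2  3  0  1  2  0  1  2  3  4  5  3  0  1  2  0  1  2  3  0  1  2  0
P-positions are exactly the n with G(n) = 0.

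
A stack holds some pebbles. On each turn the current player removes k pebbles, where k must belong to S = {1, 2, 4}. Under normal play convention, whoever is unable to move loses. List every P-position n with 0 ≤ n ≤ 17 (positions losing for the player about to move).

n :  0  1  2  3  4  5  6  7  8  9 10 11 12 13 14 15 16 17
G :  0  1  2  0  1  2  0  1  2  0  1  2  0  1  2  0  1  2
P-positions are exactly the n with G(n) = 0.

0, 3, 6, 9, 12, 15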